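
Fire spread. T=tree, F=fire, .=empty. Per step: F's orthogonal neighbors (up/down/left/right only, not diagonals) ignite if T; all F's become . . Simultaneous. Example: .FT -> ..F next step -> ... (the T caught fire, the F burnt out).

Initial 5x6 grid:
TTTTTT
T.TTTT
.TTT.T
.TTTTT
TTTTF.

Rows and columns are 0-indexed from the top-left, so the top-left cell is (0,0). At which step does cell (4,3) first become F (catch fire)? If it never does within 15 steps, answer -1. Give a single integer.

Step 1: cell (4,3)='F' (+2 fires, +1 burnt)
  -> target ignites at step 1
Step 2: cell (4,3)='.' (+3 fires, +2 burnt)
Step 3: cell (4,3)='.' (+4 fires, +3 burnt)
Step 4: cell (4,3)='.' (+5 fires, +4 burnt)
Step 5: cell (4,3)='.' (+5 fires, +5 burnt)
Step 6: cell (4,3)='.' (+2 fires, +5 burnt)
Step 7: cell (4,3)='.' (+1 fires, +2 burnt)
Step 8: cell (4,3)='.' (+1 fires, +1 burnt)
Step 9: cell (4,3)='.' (+1 fires, +1 burnt)
Step 10: cell (4,3)='.' (+0 fires, +1 burnt)
  fire out at step 10

1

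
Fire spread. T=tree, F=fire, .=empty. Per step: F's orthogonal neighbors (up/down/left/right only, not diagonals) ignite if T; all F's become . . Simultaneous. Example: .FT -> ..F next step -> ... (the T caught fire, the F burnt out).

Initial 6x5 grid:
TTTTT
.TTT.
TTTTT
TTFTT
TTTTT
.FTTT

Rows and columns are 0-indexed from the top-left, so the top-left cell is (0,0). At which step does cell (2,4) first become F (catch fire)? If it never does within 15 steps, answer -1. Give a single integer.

Step 1: cell (2,4)='T' (+6 fires, +2 burnt)
Step 2: cell (2,4)='T' (+8 fires, +6 burnt)
Step 3: cell (2,4)='F' (+7 fires, +8 burnt)
  -> target ignites at step 3
Step 4: cell (2,4)='.' (+2 fires, +7 burnt)
Step 5: cell (2,4)='.' (+2 fires, +2 burnt)
Step 6: cell (2,4)='.' (+0 fires, +2 burnt)
  fire out at step 6

3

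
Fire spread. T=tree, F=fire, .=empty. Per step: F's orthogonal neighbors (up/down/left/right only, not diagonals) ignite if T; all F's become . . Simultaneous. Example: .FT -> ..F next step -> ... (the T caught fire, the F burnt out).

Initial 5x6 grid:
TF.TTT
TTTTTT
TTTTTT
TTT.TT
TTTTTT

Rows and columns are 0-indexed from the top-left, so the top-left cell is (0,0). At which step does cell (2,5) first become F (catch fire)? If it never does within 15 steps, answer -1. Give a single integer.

Step 1: cell (2,5)='T' (+2 fires, +1 burnt)
Step 2: cell (2,5)='T' (+3 fires, +2 burnt)
Step 3: cell (2,5)='T' (+4 fires, +3 burnt)
Step 4: cell (2,5)='T' (+6 fires, +4 burnt)
Step 5: cell (2,5)='T' (+5 fires, +6 burnt)
Step 6: cell (2,5)='F' (+4 fires, +5 burnt)
  -> target ignites at step 6
Step 7: cell (2,5)='.' (+2 fires, +4 burnt)
Step 8: cell (2,5)='.' (+1 fires, +2 burnt)
Step 9: cell (2,5)='.' (+0 fires, +1 burnt)
  fire out at step 9

6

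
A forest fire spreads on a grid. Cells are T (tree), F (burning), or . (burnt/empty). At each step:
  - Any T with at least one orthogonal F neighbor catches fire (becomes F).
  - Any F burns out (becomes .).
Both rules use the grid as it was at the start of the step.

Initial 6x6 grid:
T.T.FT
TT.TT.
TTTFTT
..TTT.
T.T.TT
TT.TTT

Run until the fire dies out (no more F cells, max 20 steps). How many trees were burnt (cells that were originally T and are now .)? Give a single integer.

Answer: 20

Derivation:
Step 1: +6 fires, +2 burnt (F count now 6)
Step 2: +4 fires, +6 burnt (F count now 4)
Step 3: +4 fires, +4 burnt (F count now 4)
Step 4: +3 fires, +4 burnt (F count now 3)
Step 5: +3 fires, +3 burnt (F count now 3)
Step 6: +0 fires, +3 burnt (F count now 0)
Fire out after step 6
Initially T: 24, now '.': 32
Total burnt (originally-T cells now '.'): 20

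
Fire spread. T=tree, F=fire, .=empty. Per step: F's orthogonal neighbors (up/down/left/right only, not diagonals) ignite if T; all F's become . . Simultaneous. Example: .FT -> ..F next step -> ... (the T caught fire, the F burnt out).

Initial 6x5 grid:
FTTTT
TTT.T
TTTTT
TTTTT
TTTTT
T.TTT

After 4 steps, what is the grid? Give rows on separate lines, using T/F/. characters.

Step 1: 2 trees catch fire, 1 burn out
  .FTTT
  FTT.T
  TTTTT
  TTTTT
  TTTTT
  T.TTT
Step 2: 3 trees catch fire, 2 burn out
  ..FTT
  .FT.T
  FTTTT
  TTTTT
  TTTTT
  T.TTT
Step 3: 4 trees catch fire, 3 burn out
  ...FT
  ..F.T
  .FTTT
  FTTTT
  TTTTT
  T.TTT
Step 4: 4 trees catch fire, 4 burn out
  ....F
  ....T
  ..FTT
  .FTTT
  FTTTT
  T.TTT

....F
....T
..FTT
.FTTT
FTTTT
T.TTT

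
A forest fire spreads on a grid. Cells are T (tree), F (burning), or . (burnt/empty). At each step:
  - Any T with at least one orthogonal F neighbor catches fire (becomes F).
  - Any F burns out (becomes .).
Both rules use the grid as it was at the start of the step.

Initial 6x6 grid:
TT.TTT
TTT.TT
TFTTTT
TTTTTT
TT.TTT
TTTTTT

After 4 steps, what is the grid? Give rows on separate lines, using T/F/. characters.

Step 1: 4 trees catch fire, 1 burn out
  TT.TTT
  TFT.TT
  F.FTTT
  TFTTTT
  TT.TTT
  TTTTTT
Step 2: 7 trees catch fire, 4 burn out
  TF.TTT
  F.F.TT
  ...FTT
  F.FTTT
  TF.TTT
  TTTTTT
Step 3: 5 trees catch fire, 7 burn out
  F..TTT
  ....TT
  ....FT
  ...FTT
  F..TTT
  TFTTTT
Step 4: 6 trees catch fire, 5 burn out
  ...TTT
  ....FT
  .....F
  ....FT
  ...FTT
  F.FTTT

...TTT
....FT
.....F
....FT
...FTT
F.FTTT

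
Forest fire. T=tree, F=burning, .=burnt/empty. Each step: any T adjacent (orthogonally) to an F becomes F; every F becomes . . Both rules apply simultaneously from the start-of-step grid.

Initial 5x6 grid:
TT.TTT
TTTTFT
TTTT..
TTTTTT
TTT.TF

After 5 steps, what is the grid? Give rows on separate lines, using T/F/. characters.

Step 1: 5 trees catch fire, 2 burn out
  TT.TFT
  TTTF.F
  TTTT..
  TTTTTF
  TTT.F.
Step 2: 5 trees catch fire, 5 burn out
  TT.F.F
  TTF...
  TTTF..
  TTTTF.
  TTT...
Step 3: 3 trees catch fire, 5 burn out
  TT....
  TF....
  TTF...
  TTTF..
  TTT...
Step 4: 4 trees catch fire, 3 burn out
  TF....
  F.....
  TF....
  TTF...
  TTT...
Step 5: 4 trees catch fire, 4 burn out
  F.....
  ......
  F.....
  TF....
  TTF...

F.....
......
F.....
TF....
TTF...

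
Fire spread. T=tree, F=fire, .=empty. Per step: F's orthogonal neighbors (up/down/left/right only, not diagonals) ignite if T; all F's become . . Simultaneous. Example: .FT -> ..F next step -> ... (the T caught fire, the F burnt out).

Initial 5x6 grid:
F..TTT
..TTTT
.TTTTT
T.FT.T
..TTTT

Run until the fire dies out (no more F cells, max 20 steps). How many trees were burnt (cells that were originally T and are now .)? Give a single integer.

Step 1: +3 fires, +2 burnt (F count now 3)
Step 2: +4 fires, +3 burnt (F count now 4)
Step 3: +3 fires, +4 burnt (F count now 3)
Step 4: +4 fires, +3 burnt (F count now 4)
Step 5: +3 fires, +4 burnt (F count now 3)
Step 6: +1 fires, +3 burnt (F count now 1)
Step 7: +0 fires, +1 burnt (F count now 0)
Fire out after step 7
Initially T: 19, now '.': 29
Total burnt (originally-T cells now '.'): 18

Answer: 18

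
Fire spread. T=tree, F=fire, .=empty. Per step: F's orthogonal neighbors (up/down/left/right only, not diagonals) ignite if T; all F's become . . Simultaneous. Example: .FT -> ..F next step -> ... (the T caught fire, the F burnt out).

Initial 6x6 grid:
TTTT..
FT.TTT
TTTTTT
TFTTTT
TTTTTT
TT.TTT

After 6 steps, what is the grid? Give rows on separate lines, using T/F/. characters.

Step 1: 7 trees catch fire, 2 burn out
  FTTT..
  .F.TTT
  FFTTTT
  F.FTTT
  TFTTTT
  TT.TTT
Step 2: 6 trees catch fire, 7 burn out
  .FTT..
  ...TTT
  ..FTTT
  ...FTT
  F.FTTT
  TF.TTT
Step 3: 5 trees catch fire, 6 burn out
  ..FT..
  ...TTT
  ...FTT
  ....FT
  ...FTT
  F..TTT
Step 4: 6 trees catch fire, 5 burn out
  ...F..
  ...FTT
  ....FT
  .....F
  ....FT
  ...FTT
Step 5: 4 trees catch fire, 6 burn out
  ......
  ....FT
  .....F
  ......
  .....F
  ....FT
Step 6: 2 trees catch fire, 4 burn out
  ......
  .....F
  ......
  ......
  ......
  .....F

......
.....F
......
......
......
.....F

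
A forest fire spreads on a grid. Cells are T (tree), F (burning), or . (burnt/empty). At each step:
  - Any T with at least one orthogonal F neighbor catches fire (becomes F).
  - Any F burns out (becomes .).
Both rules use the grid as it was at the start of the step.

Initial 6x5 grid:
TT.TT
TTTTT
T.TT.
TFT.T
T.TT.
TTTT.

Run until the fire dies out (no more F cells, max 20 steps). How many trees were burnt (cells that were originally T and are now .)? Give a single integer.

Step 1: +2 fires, +1 burnt (F count now 2)
Step 2: +4 fires, +2 burnt (F count now 4)
Step 3: +6 fires, +4 burnt (F count now 6)
Step 4: +5 fires, +6 burnt (F count now 5)
Step 5: +3 fires, +5 burnt (F count now 3)
Step 6: +1 fires, +3 burnt (F count now 1)
Step 7: +0 fires, +1 burnt (F count now 0)
Fire out after step 7
Initially T: 22, now '.': 29
Total burnt (originally-T cells now '.'): 21

Answer: 21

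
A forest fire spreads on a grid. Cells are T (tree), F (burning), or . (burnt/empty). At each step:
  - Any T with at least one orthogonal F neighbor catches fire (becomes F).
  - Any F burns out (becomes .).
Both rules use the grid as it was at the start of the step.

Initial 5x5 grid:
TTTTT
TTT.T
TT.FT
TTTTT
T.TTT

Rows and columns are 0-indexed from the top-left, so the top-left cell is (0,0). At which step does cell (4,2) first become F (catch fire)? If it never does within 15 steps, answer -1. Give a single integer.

Step 1: cell (4,2)='T' (+2 fires, +1 burnt)
Step 2: cell (4,2)='T' (+4 fires, +2 burnt)
Step 3: cell (4,2)='F' (+4 fires, +4 burnt)
  -> target ignites at step 3
Step 4: cell (4,2)='.' (+3 fires, +4 burnt)
Step 5: cell (4,2)='.' (+4 fires, +3 burnt)
Step 6: cell (4,2)='.' (+3 fires, +4 burnt)
Step 7: cell (4,2)='.' (+1 fires, +3 burnt)
Step 8: cell (4,2)='.' (+0 fires, +1 burnt)
  fire out at step 8

3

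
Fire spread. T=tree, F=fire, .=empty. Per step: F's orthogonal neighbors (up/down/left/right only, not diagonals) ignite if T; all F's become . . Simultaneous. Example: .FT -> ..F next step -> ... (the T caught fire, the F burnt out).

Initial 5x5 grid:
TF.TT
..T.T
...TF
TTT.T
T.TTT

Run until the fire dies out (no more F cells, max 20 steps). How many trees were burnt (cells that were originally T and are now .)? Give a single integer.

Step 1: +4 fires, +2 burnt (F count now 4)
Step 2: +2 fires, +4 burnt (F count now 2)
Step 3: +2 fires, +2 burnt (F count now 2)
Step 4: +1 fires, +2 burnt (F count now 1)
Step 5: +1 fires, +1 burnt (F count now 1)
Step 6: +1 fires, +1 burnt (F count now 1)
Step 7: +1 fires, +1 burnt (F count now 1)
Step 8: +1 fires, +1 burnt (F count now 1)
Step 9: +0 fires, +1 burnt (F count now 0)
Fire out after step 9
Initially T: 14, now '.': 24
Total burnt (originally-T cells now '.'): 13

Answer: 13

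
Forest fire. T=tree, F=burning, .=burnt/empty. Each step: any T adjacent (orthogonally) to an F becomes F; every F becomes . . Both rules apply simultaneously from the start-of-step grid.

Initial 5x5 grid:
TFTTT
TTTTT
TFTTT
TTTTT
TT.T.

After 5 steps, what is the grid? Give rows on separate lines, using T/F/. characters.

Step 1: 6 trees catch fire, 2 burn out
  F.FTT
  TFTTT
  F.FTT
  TFTTT
  TT.T.
Step 2: 7 trees catch fire, 6 burn out
  ...FT
  F.FTT
  ...FT
  F.FTT
  TF.T.
Step 3: 5 trees catch fire, 7 burn out
  ....F
  ...FT
  ....F
  ...FT
  F..T.
Step 4: 3 trees catch fire, 5 burn out
  .....
  ....F
  .....
  ....F
  ...F.
Step 5: 0 trees catch fire, 3 burn out
  .....
  .....
  .....
  .....
  .....

.....
.....
.....
.....
.....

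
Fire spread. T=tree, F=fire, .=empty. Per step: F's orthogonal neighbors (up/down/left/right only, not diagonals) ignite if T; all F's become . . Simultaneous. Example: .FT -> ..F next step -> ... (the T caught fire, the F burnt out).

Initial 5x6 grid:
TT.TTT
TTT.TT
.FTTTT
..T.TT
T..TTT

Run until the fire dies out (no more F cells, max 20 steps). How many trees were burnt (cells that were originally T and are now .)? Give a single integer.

Step 1: +2 fires, +1 burnt (F count now 2)
Step 2: +5 fires, +2 burnt (F count now 5)
Step 3: +2 fires, +5 burnt (F count now 2)
Step 4: +3 fires, +2 burnt (F count now 3)
Step 5: +4 fires, +3 burnt (F count now 4)
Step 6: +4 fires, +4 burnt (F count now 4)
Step 7: +0 fires, +4 burnt (F count now 0)
Fire out after step 7
Initially T: 21, now '.': 29
Total burnt (originally-T cells now '.'): 20

Answer: 20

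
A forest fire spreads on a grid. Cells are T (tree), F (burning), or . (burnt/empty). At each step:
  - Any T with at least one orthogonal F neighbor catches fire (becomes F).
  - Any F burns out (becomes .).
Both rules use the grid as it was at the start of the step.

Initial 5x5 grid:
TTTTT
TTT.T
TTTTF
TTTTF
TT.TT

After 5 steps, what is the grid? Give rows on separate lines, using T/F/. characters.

Step 1: 4 trees catch fire, 2 burn out
  TTTTT
  TTT.F
  TTTF.
  TTTF.
  TT.TF
Step 2: 4 trees catch fire, 4 burn out
  TTTTF
  TTT..
  TTF..
  TTF..
  TT.F.
Step 3: 4 trees catch fire, 4 burn out
  TTTF.
  TTF..
  TF...
  TF...
  TT...
Step 4: 5 trees catch fire, 4 burn out
  TTF..
  TF...
  F....
  F....
  TF...
Step 5: 3 trees catch fire, 5 burn out
  TF...
  F....
  .....
  .....
  F....

TF...
F....
.....
.....
F....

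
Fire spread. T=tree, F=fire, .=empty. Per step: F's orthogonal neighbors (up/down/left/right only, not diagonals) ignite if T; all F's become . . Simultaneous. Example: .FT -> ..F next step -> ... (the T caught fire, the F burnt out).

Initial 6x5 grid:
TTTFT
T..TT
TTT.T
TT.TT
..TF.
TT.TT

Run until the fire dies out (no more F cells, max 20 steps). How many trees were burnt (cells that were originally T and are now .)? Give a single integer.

Step 1: +6 fires, +2 burnt (F count now 6)
Step 2: +4 fires, +6 burnt (F count now 4)
Step 3: +2 fires, +4 burnt (F count now 2)
Step 4: +1 fires, +2 burnt (F count now 1)
Step 5: +1 fires, +1 burnt (F count now 1)
Step 6: +2 fires, +1 burnt (F count now 2)
Step 7: +2 fires, +2 burnt (F count now 2)
Step 8: +0 fires, +2 burnt (F count now 0)
Fire out after step 8
Initially T: 20, now '.': 28
Total burnt (originally-T cells now '.'): 18

Answer: 18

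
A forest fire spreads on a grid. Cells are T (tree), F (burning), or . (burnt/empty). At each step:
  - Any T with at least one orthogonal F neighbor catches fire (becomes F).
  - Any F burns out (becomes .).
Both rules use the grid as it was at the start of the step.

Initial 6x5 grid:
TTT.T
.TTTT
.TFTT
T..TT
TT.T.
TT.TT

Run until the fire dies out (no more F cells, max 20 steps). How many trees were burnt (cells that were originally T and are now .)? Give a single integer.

Answer: 16

Derivation:
Step 1: +3 fires, +1 burnt (F count now 3)
Step 2: +5 fires, +3 burnt (F count now 5)
Step 3: +4 fires, +5 burnt (F count now 4)
Step 4: +3 fires, +4 burnt (F count now 3)
Step 5: +1 fires, +3 burnt (F count now 1)
Step 6: +0 fires, +1 burnt (F count now 0)
Fire out after step 6
Initially T: 21, now '.': 25
Total burnt (originally-T cells now '.'): 16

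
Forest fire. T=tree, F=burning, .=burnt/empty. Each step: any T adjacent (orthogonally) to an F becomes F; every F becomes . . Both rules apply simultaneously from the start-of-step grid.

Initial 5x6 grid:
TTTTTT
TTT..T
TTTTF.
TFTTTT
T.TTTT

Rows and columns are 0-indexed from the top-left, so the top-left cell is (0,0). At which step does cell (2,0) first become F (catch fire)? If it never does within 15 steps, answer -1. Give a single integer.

Step 1: cell (2,0)='T' (+5 fires, +2 burnt)
Step 2: cell (2,0)='F' (+8 fires, +5 burnt)
  -> target ignites at step 2
Step 3: cell (2,0)='.' (+5 fires, +8 burnt)
Step 4: cell (2,0)='.' (+2 fires, +5 burnt)
Step 5: cell (2,0)='.' (+1 fires, +2 burnt)
Step 6: cell (2,0)='.' (+1 fires, +1 burnt)
Step 7: cell (2,0)='.' (+1 fires, +1 burnt)
Step 8: cell (2,0)='.' (+1 fires, +1 burnt)
Step 9: cell (2,0)='.' (+0 fires, +1 burnt)
  fire out at step 9

2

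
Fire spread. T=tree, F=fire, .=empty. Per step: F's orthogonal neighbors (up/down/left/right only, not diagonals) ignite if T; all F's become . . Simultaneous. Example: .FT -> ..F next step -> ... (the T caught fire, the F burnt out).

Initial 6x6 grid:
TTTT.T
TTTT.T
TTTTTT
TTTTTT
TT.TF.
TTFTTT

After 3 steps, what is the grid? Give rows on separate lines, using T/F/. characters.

Step 1: 5 trees catch fire, 2 burn out
  TTTT.T
  TTTT.T
  TTTTTT
  TTTTFT
  TT.F..
  TF.FFT
Step 2: 6 trees catch fire, 5 burn out
  TTTT.T
  TTTT.T
  TTTTFT
  TTTF.F
  TF....
  F....F
Step 3: 5 trees catch fire, 6 burn out
  TTTT.T
  TTTT.T
  TTTF.F
  TFF...
  F.....
  ......

TTTT.T
TTTT.T
TTTF.F
TFF...
F.....
......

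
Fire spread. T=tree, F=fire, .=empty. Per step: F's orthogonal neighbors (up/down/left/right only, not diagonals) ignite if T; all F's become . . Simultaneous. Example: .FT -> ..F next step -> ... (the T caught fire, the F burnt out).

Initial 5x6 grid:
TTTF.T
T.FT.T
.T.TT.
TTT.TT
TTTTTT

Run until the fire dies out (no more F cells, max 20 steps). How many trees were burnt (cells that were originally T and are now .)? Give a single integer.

Answer: 19

Derivation:
Step 1: +2 fires, +2 burnt (F count now 2)
Step 2: +2 fires, +2 burnt (F count now 2)
Step 3: +2 fires, +2 burnt (F count now 2)
Step 4: +2 fires, +2 burnt (F count now 2)
Step 5: +2 fires, +2 burnt (F count now 2)
Step 6: +2 fires, +2 burnt (F count now 2)
Step 7: +1 fires, +2 burnt (F count now 1)
Step 8: +2 fires, +1 burnt (F count now 2)
Step 9: +2 fires, +2 burnt (F count now 2)
Step 10: +2 fires, +2 burnt (F count now 2)
Step 11: +0 fires, +2 burnt (F count now 0)
Fire out after step 11
Initially T: 21, now '.': 28
Total burnt (originally-T cells now '.'): 19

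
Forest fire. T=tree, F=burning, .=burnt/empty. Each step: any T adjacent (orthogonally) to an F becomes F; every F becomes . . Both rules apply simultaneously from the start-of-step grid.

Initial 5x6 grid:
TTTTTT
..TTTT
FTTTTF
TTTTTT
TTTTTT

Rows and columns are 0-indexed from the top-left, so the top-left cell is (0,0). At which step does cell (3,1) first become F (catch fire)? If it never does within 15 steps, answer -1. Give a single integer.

Step 1: cell (3,1)='T' (+5 fires, +2 burnt)
Step 2: cell (3,1)='F' (+8 fires, +5 burnt)
  -> target ignites at step 2
Step 3: cell (3,1)='.' (+7 fires, +8 burnt)
Step 4: cell (3,1)='.' (+4 fires, +7 burnt)
Step 5: cell (3,1)='.' (+1 fires, +4 burnt)
Step 6: cell (3,1)='.' (+1 fires, +1 burnt)
Step 7: cell (3,1)='.' (+0 fires, +1 burnt)
  fire out at step 7

2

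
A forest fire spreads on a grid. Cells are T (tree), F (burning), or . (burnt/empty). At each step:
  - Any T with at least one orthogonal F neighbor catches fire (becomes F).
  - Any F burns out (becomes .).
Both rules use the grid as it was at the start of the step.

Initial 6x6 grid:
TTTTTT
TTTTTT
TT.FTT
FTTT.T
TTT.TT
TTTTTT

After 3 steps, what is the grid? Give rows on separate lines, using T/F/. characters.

Step 1: 6 trees catch fire, 2 burn out
  TTTTTT
  TTTFTT
  FT..FT
  .FTF.T
  FTT.TT
  TTTTTT
Step 2: 9 trees catch fire, 6 burn out
  TTTFTT
  FTF.FT
  .F...F
  ..F..T
  .FT.TT
  FTTTTT
Step 3: 8 trees catch fire, 9 burn out
  FTF.FT
  .F...F
  ......
  .....F
  ..F.TT
  .FTTTT

FTF.FT
.F...F
......
.....F
..F.TT
.FTTTT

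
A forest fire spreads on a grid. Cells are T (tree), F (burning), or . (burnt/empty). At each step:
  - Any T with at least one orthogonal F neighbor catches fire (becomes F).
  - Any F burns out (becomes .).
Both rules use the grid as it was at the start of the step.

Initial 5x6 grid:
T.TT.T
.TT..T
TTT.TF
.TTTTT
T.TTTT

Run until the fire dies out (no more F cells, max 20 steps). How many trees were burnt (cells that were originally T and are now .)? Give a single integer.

Answer: 19

Derivation:
Step 1: +3 fires, +1 burnt (F count now 3)
Step 2: +3 fires, +3 burnt (F count now 3)
Step 3: +2 fires, +3 burnt (F count now 2)
Step 4: +2 fires, +2 burnt (F count now 2)
Step 5: +3 fires, +2 burnt (F count now 3)
Step 6: +2 fires, +3 burnt (F count now 2)
Step 7: +3 fires, +2 burnt (F count now 3)
Step 8: +1 fires, +3 burnt (F count now 1)
Step 9: +0 fires, +1 burnt (F count now 0)
Fire out after step 9
Initially T: 21, now '.': 28
Total burnt (originally-T cells now '.'): 19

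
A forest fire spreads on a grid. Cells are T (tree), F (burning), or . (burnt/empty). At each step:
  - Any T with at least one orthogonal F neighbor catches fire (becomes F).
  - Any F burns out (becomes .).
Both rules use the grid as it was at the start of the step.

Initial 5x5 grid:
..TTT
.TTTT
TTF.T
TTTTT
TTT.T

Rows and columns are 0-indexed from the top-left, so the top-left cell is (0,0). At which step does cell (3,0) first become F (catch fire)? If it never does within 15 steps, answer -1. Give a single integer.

Step 1: cell (3,0)='T' (+3 fires, +1 burnt)
Step 2: cell (3,0)='T' (+7 fires, +3 burnt)
Step 3: cell (3,0)='F' (+5 fires, +7 burnt)
  -> target ignites at step 3
Step 4: cell (3,0)='.' (+4 fires, +5 burnt)
Step 5: cell (3,0)='.' (+0 fires, +4 burnt)
  fire out at step 5

3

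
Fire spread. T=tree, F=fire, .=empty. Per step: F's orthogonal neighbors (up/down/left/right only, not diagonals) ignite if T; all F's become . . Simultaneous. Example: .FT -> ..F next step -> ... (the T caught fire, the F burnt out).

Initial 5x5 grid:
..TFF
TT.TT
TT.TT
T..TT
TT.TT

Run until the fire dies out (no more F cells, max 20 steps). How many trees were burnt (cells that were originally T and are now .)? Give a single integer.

Answer: 9

Derivation:
Step 1: +3 fires, +2 burnt (F count now 3)
Step 2: +2 fires, +3 burnt (F count now 2)
Step 3: +2 fires, +2 burnt (F count now 2)
Step 4: +2 fires, +2 burnt (F count now 2)
Step 5: +0 fires, +2 burnt (F count now 0)
Fire out after step 5
Initially T: 16, now '.': 18
Total burnt (originally-T cells now '.'): 9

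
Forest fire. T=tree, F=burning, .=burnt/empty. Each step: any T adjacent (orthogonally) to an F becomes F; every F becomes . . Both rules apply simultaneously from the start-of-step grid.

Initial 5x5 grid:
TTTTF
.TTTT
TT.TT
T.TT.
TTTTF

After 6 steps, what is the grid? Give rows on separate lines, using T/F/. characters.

Step 1: 3 trees catch fire, 2 burn out
  TTTF.
  .TTTF
  TT.TT
  T.TT.
  TTTF.
Step 2: 5 trees catch fire, 3 burn out
  TTF..
  .TTF.
  TT.TF
  T.TF.
  TTF..
Step 3: 5 trees catch fire, 5 burn out
  TF...
  .TF..
  TT.F.
  T.F..
  TF...
Step 4: 3 trees catch fire, 5 burn out
  F....
  .F...
  TT...
  T....
  F....
Step 5: 2 trees catch fire, 3 burn out
  .....
  .....
  TF...
  F....
  .....
Step 6: 1 trees catch fire, 2 burn out
  .....
  .....
  F....
  .....
  .....

.....
.....
F....
.....
.....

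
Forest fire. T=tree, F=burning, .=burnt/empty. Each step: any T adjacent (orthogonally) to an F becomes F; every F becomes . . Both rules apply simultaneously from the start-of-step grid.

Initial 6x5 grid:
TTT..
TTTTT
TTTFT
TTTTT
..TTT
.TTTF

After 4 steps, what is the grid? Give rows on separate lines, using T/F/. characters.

Step 1: 6 trees catch fire, 2 burn out
  TTT..
  TTTFT
  TTF.F
  TTTFT
  ..TTF
  .TTF.
Step 2: 7 trees catch fire, 6 burn out
  TTT..
  TTF.F
  TF...
  TTF.F
  ..TF.
  .TF..
Step 3: 6 trees catch fire, 7 burn out
  TTF..
  TF...
  F....
  TF...
  ..F..
  .F...
Step 4: 3 trees catch fire, 6 burn out
  TF...
  F....
  .....
  F....
  .....
  .....

TF...
F....
.....
F....
.....
.....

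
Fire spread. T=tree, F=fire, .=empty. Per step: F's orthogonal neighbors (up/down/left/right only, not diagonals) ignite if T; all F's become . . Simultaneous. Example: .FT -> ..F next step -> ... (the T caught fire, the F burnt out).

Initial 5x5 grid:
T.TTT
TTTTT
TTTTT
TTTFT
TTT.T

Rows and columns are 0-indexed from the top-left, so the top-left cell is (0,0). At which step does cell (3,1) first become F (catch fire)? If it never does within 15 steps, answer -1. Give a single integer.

Step 1: cell (3,1)='T' (+3 fires, +1 burnt)
Step 2: cell (3,1)='F' (+6 fires, +3 burnt)
  -> target ignites at step 2
Step 3: cell (3,1)='.' (+6 fires, +6 burnt)
Step 4: cell (3,1)='.' (+5 fires, +6 burnt)
Step 5: cell (3,1)='.' (+1 fires, +5 burnt)
Step 6: cell (3,1)='.' (+1 fires, +1 burnt)
Step 7: cell (3,1)='.' (+0 fires, +1 burnt)
  fire out at step 7

2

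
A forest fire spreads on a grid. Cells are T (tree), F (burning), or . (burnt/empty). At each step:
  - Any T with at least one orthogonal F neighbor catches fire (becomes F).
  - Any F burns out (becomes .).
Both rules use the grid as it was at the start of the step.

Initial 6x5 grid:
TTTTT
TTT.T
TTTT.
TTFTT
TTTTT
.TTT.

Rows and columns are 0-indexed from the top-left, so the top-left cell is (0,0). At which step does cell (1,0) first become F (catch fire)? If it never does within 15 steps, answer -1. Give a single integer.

Step 1: cell (1,0)='T' (+4 fires, +1 burnt)
Step 2: cell (1,0)='T' (+8 fires, +4 burnt)
Step 3: cell (1,0)='T' (+7 fires, +8 burnt)
Step 4: cell (1,0)='F' (+3 fires, +7 burnt)
  -> target ignites at step 4
Step 5: cell (1,0)='.' (+2 fires, +3 burnt)
Step 6: cell (1,0)='.' (+1 fires, +2 burnt)
Step 7: cell (1,0)='.' (+0 fires, +1 burnt)
  fire out at step 7

4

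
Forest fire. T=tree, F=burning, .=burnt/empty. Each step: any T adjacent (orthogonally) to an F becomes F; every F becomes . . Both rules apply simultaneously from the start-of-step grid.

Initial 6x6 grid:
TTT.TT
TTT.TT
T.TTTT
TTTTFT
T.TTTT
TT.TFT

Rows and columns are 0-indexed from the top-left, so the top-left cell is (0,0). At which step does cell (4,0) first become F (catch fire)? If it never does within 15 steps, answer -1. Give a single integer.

Step 1: cell (4,0)='T' (+6 fires, +2 burnt)
Step 2: cell (4,0)='T' (+6 fires, +6 burnt)
Step 3: cell (4,0)='T' (+5 fires, +6 burnt)
Step 4: cell (4,0)='T' (+3 fires, +5 burnt)
Step 5: cell (4,0)='F' (+4 fires, +3 burnt)
  -> target ignites at step 5
Step 6: cell (4,0)='.' (+3 fires, +4 burnt)
Step 7: cell (4,0)='.' (+2 fires, +3 burnt)
Step 8: cell (4,0)='.' (+0 fires, +2 burnt)
  fire out at step 8

5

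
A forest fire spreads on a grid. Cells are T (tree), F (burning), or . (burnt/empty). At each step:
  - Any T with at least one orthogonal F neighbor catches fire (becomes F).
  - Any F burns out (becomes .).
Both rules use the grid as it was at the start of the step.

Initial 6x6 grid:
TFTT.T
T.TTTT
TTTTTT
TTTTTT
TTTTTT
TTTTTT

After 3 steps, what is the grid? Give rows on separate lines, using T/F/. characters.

Step 1: 2 trees catch fire, 1 burn out
  F.FT.T
  T.TTTT
  TTTTTT
  TTTTTT
  TTTTTT
  TTTTTT
Step 2: 3 trees catch fire, 2 burn out
  ...F.T
  F.FTTT
  TTTTTT
  TTTTTT
  TTTTTT
  TTTTTT
Step 3: 3 trees catch fire, 3 burn out
  .....T
  ...FTT
  FTFTTT
  TTTTTT
  TTTTTT
  TTTTTT

.....T
...FTT
FTFTTT
TTTTTT
TTTTTT
TTTTTT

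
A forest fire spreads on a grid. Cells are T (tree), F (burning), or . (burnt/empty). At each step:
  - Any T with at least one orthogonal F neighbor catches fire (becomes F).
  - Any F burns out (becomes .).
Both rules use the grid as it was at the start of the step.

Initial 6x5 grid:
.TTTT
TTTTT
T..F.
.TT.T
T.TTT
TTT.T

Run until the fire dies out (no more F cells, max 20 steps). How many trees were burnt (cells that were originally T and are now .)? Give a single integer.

Step 1: +1 fires, +1 burnt (F count now 1)
Step 2: +3 fires, +1 burnt (F count now 3)
Step 3: +3 fires, +3 burnt (F count now 3)
Step 4: +2 fires, +3 burnt (F count now 2)
Step 5: +1 fires, +2 burnt (F count now 1)
Step 6: +0 fires, +1 burnt (F count now 0)
Fire out after step 6
Initially T: 21, now '.': 19
Total burnt (originally-T cells now '.'): 10

Answer: 10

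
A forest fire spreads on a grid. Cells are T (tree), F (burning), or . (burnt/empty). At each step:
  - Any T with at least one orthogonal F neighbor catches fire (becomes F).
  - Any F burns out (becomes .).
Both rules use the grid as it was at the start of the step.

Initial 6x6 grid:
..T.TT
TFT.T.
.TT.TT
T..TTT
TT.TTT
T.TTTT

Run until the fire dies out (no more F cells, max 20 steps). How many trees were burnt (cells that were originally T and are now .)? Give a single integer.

Step 1: +3 fires, +1 burnt (F count now 3)
Step 2: +2 fires, +3 burnt (F count now 2)
Step 3: +0 fires, +2 burnt (F count now 0)
Fire out after step 3
Initially T: 24, now '.': 17
Total burnt (originally-T cells now '.'): 5

Answer: 5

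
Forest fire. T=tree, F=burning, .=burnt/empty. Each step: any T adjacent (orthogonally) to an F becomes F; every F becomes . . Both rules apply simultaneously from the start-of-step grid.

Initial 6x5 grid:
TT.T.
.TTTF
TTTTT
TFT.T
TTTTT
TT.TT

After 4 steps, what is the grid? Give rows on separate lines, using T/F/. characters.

Step 1: 6 trees catch fire, 2 burn out
  TT.T.
  .TTF.
  TFTTF
  F.F.T
  TFTTT
  TT.TT
Step 2: 10 trees catch fire, 6 burn out
  TT.F.
  .FF..
  F.FF.
  ....F
  F.FTT
  TF.TT
Step 3: 4 trees catch fire, 10 burn out
  TF...
  .....
  .....
  .....
  ...FF
  F..TT
Step 4: 3 trees catch fire, 4 burn out
  F....
  .....
  .....
  .....
  .....
  ...FF

F....
.....
.....
.....
.....
...FF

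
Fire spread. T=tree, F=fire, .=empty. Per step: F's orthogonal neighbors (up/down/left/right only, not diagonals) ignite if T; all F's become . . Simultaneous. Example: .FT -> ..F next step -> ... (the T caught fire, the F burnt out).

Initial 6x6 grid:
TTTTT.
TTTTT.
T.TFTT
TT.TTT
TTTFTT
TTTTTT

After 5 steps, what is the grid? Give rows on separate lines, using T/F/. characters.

Step 1: 7 trees catch fire, 2 burn out
  TTTTT.
  TTTFT.
  T.F.FT
  TT.FTT
  TTF.FT
  TTTFTT
Step 2: 9 trees catch fire, 7 burn out
  TTTFT.
  TTF.F.
  T....F
  TT..FT
  TF...F
  TTF.FT
Step 3: 8 trees catch fire, 9 burn out
  TTF.F.
  TF....
  T.....
  TF...F
  F.....
  TF...F
Step 4: 4 trees catch fire, 8 burn out
  TF....
  F.....
  T.....
  F.....
  ......
  F.....
Step 5: 2 trees catch fire, 4 burn out
  F.....
  ......
  F.....
  ......
  ......
  ......

F.....
......
F.....
......
......
......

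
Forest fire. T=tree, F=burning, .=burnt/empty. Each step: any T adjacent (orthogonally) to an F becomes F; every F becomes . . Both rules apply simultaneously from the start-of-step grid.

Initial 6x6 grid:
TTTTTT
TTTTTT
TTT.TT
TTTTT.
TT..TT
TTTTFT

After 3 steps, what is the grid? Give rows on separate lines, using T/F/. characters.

Step 1: 3 trees catch fire, 1 burn out
  TTTTTT
  TTTTTT
  TTT.TT
  TTTTT.
  TT..FT
  TTTF.F
Step 2: 3 trees catch fire, 3 burn out
  TTTTTT
  TTTTTT
  TTT.TT
  TTTTF.
  TT...F
  TTF...
Step 3: 3 trees catch fire, 3 burn out
  TTTTTT
  TTTTTT
  TTT.FT
  TTTF..
  TT....
  TF....

TTTTTT
TTTTTT
TTT.FT
TTTF..
TT....
TF....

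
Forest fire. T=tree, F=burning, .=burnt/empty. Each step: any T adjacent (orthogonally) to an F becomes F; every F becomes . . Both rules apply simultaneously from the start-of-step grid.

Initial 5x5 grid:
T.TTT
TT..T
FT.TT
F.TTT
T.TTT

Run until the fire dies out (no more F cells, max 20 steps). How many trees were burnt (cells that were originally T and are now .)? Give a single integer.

Step 1: +3 fires, +2 burnt (F count now 3)
Step 2: +2 fires, +3 burnt (F count now 2)
Step 3: +0 fires, +2 burnt (F count now 0)
Fire out after step 3
Initially T: 17, now '.': 13
Total burnt (originally-T cells now '.'): 5

Answer: 5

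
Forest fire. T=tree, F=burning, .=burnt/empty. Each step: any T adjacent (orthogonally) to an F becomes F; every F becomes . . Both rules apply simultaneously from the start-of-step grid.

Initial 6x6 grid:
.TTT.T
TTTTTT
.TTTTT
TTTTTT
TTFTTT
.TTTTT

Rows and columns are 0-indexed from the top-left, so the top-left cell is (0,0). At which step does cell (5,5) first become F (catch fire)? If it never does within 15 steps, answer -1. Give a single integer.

Step 1: cell (5,5)='T' (+4 fires, +1 burnt)
Step 2: cell (5,5)='T' (+7 fires, +4 burnt)
Step 3: cell (5,5)='T' (+7 fires, +7 burnt)
Step 4: cell (5,5)='F' (+6 fires, +7 burnt)
  -> target ignites at step 4
Step 5: cell (5,5)='.' (+5 fires, +6 burnt)
Step 6: cell (5,5)='.' (+1 fires, +5 burnt)
Step 7: cell (5,5)='.' (+1 fires, +1 burnt)
Step 8: cell (5,5)='.' (+0 fires, +1 burnt)
  fire out at step 8

4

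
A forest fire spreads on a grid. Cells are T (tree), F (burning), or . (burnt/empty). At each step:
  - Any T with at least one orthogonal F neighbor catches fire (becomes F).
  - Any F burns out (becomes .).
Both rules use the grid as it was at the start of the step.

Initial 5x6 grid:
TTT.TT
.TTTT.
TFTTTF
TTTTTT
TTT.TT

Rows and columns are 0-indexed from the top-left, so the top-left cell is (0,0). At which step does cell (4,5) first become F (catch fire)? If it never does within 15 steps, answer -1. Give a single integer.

Step 1: cell (4,5)='T' (+6 fires, +2 burnt)
Step 2: cell (4,5)='F' (+9 fires, +6 burnt)
  -> target ignites at step 2
Step 3: cell (4,5)='.' (+8 fires, +9 burnt)
Step 4: cell (4,5)='.' (+1 fires, +8 burnt)
Step 5: cell (4,5)='.' (+0 fires, +1 burnt)
  fire out at step 5

2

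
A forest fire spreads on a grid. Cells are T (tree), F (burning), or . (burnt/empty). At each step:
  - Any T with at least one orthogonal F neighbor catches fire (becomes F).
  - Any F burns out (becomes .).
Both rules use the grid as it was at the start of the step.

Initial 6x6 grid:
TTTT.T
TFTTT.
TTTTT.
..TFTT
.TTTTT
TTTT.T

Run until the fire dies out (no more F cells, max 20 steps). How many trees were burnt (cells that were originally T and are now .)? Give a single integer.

Answer: 26

Derivation:
Step 1: +8 fires, +2 burnt (F count now 8)
Step 2: +10 fires, +8 burnt (F count now 10)
Step 3: +5 fires, +10 burnt (F count now 5)
Step 4: +2 fires, +5 burnt (F count now 2)
Step 5: +1 fires, +2 burnt (F count now 1)
Step 6: +0 fires, +1 burnt (F count now 0)
Fire out after step 6
Initially T: 27, now '.': 35
Total burnt (originally-T cells now '.'): 26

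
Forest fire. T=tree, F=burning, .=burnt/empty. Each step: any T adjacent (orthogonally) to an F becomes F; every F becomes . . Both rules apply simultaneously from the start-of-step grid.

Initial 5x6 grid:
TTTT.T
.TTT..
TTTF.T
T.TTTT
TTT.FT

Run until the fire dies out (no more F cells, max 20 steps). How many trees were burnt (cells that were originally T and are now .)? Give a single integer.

Step 1: +5 fires, +2 burnt (F count now 5)
Step 2: +5 fires, +5 burnt (F count now 5)
Step 3: +5 fires, +5 burnt (F count now 5)
Step 4: +3 fires, +5 burnt (F count now 3)
Step 5: +2 fires, +3 burnt (F count now 2)
Step 6: +0 fires, +2 burnt (F count now 0)
Fire out after step 6
Initially T: 21, now '.': 29
Total burnt (originally-T cells now '.'): 20

Answer: 20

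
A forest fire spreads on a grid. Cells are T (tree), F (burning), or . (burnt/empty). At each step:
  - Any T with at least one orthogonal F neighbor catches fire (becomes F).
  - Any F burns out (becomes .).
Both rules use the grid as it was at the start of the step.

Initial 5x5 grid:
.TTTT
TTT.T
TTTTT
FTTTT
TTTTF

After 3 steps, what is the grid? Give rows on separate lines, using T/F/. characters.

Step 1: 5 trees catch fire, 2 burn out
  .TTTT
  TTT.T
  FTTTT
  .FTTF
  FTTF.
Step 2: 7 trees catch fire, 5 burn out
  .TTTT
  FTT.T
  .FTTF
  ..FF.
  .FF..
Step 3: 4 trees catch fire, 7 burn out
  .TTTT
  .FT.F
  ..FF.
  .....
  .....

.TTTT
.FT.F
..FF.
.....
.....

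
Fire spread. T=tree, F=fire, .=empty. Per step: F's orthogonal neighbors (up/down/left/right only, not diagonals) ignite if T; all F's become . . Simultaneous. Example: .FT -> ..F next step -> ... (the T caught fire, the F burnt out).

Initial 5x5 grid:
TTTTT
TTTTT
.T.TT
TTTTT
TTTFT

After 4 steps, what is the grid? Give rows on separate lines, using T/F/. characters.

Step 1: 3 trees catch fire, 1 burn out
  TTTTT
  TTTTT
  .T.TT
  TTTFT
  TTF.F
Step 2: 4 trees catch fire, 3 burn out
  TTTTT
  TTTTT
  .T.FT
  TTF.F
  TF...
Step 3: 4 trees catch fire, 4 burn out
  TTTTT
  TTTFT
  .T..F
  TF...
  F....
Step 4: 5 trees catch fire, 4 burn out
  TTTFT
  TTF.F
  .F...
  F....
  .....

TTTFT
TTF.F
.F...
F....
.....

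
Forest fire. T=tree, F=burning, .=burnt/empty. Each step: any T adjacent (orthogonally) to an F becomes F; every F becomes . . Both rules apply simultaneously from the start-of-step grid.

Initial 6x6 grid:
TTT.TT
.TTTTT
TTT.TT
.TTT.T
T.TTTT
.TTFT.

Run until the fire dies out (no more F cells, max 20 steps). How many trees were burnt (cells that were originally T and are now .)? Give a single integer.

Answer: 26

Derivation:
Step 1: +3 fires, +1 burnt (F count now 3)
Step 2: +4 fires, +3 burnt (F count now 4)
Step 3: +2 fires, +4 burnt (F count now 2)
Step 4: +3 fires, +2 burnt (F count now 3)
Step 5: +3 fires, +3 burnt (F count now 3)
Step 6: +6 fires, +3 burnt (F count now 6)
Step 7: +3 fires, +6 burnt (F count now 3)
Step 8: +2 fires, +3 burnt (F count now 2)
Step 9: +0 fires, +2 burnt (F count now 0)
Fire out after step 9
Initially T: 27, now '.': 35
Total burnt (originally-T cells now '.'): 26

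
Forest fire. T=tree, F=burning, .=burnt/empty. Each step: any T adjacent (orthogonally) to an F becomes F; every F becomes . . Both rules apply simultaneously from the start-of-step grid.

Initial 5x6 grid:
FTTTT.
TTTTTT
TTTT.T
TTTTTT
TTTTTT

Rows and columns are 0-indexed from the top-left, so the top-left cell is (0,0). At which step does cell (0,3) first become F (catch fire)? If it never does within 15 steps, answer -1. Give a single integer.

Step 1: cell (0,3)='T' (+2 fires, +1 burnt)
Step 2: cell (0,3)='T' (+3 fires, +2 burnt)
Step 3: cell (0,3)='F' (+4 fires, +3 burnt)
  -> target ignites at step 3
Step 4: cell (0,3)='.' (+5 fires, +4 burnt)
Step 5: cell (0,3)='.' (+4 fires, +5 burnt)
Step 6: cell (0,3)='.' (+3 fires, +4 burnt)
Step 7: cell (0,3)='.' (+3 fires, +3 burnt)
Step 8: cell (0,3)='.' (+2 fires, +3 burnt)
Step 9: cell (0,3)='.' (+1 fires, +2 burnt)
Step 10: cell (0,3)='.' (+0 fires, +1 burnt)
  fire out at step 10

3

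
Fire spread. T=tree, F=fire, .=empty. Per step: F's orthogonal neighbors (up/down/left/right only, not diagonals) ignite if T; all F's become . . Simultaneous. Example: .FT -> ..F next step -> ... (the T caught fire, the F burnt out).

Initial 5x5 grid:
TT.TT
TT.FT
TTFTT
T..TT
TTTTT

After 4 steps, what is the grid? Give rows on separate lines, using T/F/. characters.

Step 1: 4 trees catch fire, 2 burn out
  TT.FT
  TT..F
  TF.FT
  T..TT
  TTTTT
Step 2: 5 trees catch fire, 4 burn out
  TT..F
  TF...
  F...F
  T..FT
  TTTTT
Step 3: 5 trees catch fire, 5 burn out
  TF...
  F....
  .....
  F...F
  TTTFT
Step 4: 4 trees catch fire, 5 burn out
  F....
  .....
  .....
  .....
  FTF.F

F....
.....
.....
.....
FTF.F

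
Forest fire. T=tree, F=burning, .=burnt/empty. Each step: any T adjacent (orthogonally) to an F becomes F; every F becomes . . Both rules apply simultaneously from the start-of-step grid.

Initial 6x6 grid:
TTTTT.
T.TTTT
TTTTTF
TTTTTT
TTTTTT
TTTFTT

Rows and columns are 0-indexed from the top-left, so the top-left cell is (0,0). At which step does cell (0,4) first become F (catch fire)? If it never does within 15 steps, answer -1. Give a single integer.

Step 1: cell (0,4)='T' (+6 fires, +2 burnt)
Step 2: cell (0,4)='T' (+9 fires, +6 burnt)
Step 3: cell (0,4)='F' (+6 fires, +9 burnt)
  -> target ignites at step 3
Step 4: cell (0,4)='.' (+5 fires, +6 burnt)
Step 5: cell (0,4)='.' (+3 fires, +5 burnt)
Step 6: cell (0,4)='.' (+2 fires, +3 burnt)
Step 7: cell (0,4)='.' (+1 fires, +2 burnt)
Step 8: cell (0,4)='.' (+0 fires, +1 burnt)
  fire out at step 8

3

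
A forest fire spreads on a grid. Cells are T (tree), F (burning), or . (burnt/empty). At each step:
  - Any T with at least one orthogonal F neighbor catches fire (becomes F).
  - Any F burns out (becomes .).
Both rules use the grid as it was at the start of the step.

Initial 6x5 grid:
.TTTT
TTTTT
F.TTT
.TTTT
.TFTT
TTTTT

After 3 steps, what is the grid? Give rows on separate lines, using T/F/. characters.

Step 1: 5 trees catch fire, 2 burn out
  .TTTT
  FTTTT
  ..TTT
  .TFTT
  .F.FT
  TTFTT
Step 2: 7 trees catch fire, 5 burn out
  .TTTT
  .FTTT
  ..FTT
  .F.FT
  ....F
  TF.FT
Step 3: 6 trees catch fire, 7 burn out
  .FTTT
  ..FTT
  ...FT
  ....F
  .....
  F...F

.FTTT
..FTT
...FT
....F
.....
F...F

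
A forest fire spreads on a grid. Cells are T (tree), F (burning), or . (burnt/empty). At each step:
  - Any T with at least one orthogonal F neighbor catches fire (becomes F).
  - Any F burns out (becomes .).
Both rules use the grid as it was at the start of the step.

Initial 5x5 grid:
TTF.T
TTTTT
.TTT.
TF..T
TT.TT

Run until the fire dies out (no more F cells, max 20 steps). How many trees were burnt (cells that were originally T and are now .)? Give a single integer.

Answer: 14

Derivation:
Step 1: +5 fires, +2 burnt (F count now 5)
Step 2: +5 fires, +5 burnt (F count now 5)
Step 3: +3 fires, +5 burnt (F count now 3)
Step 4: +1 fires, +3 burnt (F count now 1)
Step 5: +0 fires, +1 burnt (F count now 0)
Fire out after step 5
Initially T: 17, now '.': 22
Total burnt (originally-T cells now '.'): 14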